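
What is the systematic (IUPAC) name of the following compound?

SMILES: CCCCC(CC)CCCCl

The parent chain contains 8 carbons (octane).
The numbering direction is chosen so that the substituent locant set {1,4} is lower than {5,8} at the first point of difference.
That gives a chloro group at C-1; an ethyl group at C-4.
Substituent prefixes are cited in alphabetical order (multiplying prefixes like di-/tri- are ignored for ordering).
Putting it together: 1-chloro-4-ethyloctane.

1-chloro-4-ethyloctane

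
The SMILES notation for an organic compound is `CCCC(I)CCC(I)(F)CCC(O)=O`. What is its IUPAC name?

The longest chain bearing the –COOH group is 10 carbons long (decane).
A carboxylic acid (terminal –COOH) is the principal characteristic group, giving the suffix -oic acid.
Choose the numbering such that the carboxylic acid carbon is C-1 by definition.
That gives a fluoro group at C-4; iodo groups at C-4 and C-7.
Substituent prefixes are cited in alphabetical order (multiplying prefixes like di-/tri- are ignored for ordering).
Putting it together: 4-fluoro-4,7-diiododecanoic acid.

4-fluoro-4,7-diiododecanoic acid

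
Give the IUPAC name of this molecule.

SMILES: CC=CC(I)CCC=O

4-iodohept-5-enal

The longest carbon chain that includes the –CHO group and the multiple bond has 7 carbons, so the parent hydride is heptane.
The principal characteristic group is an aldehyde (terminal –CHO), named with the suffix -al.
There is one C=C double bond, indicated by the ending -ene.
Number the chain so that the aldehyde carbon is C-1 by definition.
That gives the double bond between C-5 and C-6; an iodo group at C-4.
Putting it together: 4-iodohept-5-enal.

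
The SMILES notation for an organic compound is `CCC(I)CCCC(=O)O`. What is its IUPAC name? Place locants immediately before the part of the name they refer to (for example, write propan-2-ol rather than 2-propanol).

5-iodoheptanoic acid

The longest chain bearing the –COOH group is 7 carbons long (heptane).
The principal characteristic group is a carboxylic acid (terminal –COOH), named with the suffix -oic acid.
Choose the numbering such that the carboxylic acid carbon is C-1 by definition.
This places an iodo group at C-5.
Assembling the pieces gives 5-iodoheptanoic acid.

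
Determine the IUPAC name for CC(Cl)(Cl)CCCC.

The longest continuous carbon chain has 6 atoms, so the parent hydride is hexane.
The numbering direction is chosen so that the substituent locant set {2,2} is lower than {5,5} at the first point of difference.
That gives two chloro groups at C-2.
Assembling the pieces gives 2,2-dichlorohexane.

2,2-dichlorohexane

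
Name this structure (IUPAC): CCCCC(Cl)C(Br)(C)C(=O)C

3-bromo-4-chloro-3-methyloctan-2-one

Counting along the main chain through the carbonyl gives 8 carbons: the parent is octane.
The highest-priority functional group is a ketone (C=O on an internal carbon), so the name ends in -one.
The numbering direction is chosen so that numbering from this end puts the carbonyl group at C-2 rather than C-7.
That gives the carbonyl at C-2; a bromo group at C-3; a chloro group at C-4; a methyl group at C-3.
Prefixes are listed alphabetically: bromo, chloro, methyl.
Assembling the pieces gives 3-bromo-4-chloro-3-methyloctan-2-one.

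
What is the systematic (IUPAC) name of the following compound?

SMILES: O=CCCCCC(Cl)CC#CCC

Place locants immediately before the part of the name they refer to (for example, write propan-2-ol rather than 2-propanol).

The longest carbon chain that includes the –CHO group and the multiple bond has 11 carbons, so the parent hydride is undecane.
An aldehyde (terminal –CHO) is the principal characteristic group, giving the suffix -al.
There is one C≡C triple bond, indicated by the ending -yne.
The numbering direction is chosen so that the aldehyde carbon is C-1 by definition.
With this numbering: the triple bond between C-8 and C-9; a chloro group at C-6.
Putting it together: 6-chloroundec-8-ynal.

6-chloroundec-8-ynal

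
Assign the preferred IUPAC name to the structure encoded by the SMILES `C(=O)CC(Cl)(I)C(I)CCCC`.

Counting along the main chain through the –CHO group gives 8 carbons: the parent is octane.
An aldehyde (terminal –CHO) is the principal characteristic group, giving the suffix -al.
The numbering direction is chosen so that the aldehyde carbon is C-1 by definition.
That gives a chloro group at C-3; iodo groups at C-3 and C-4.
Prefixes are listed alphabetically: chloro, iodo.
Putting it together: 3-chloro-3,4-diiodooctanal.

3-chloro-3,4-diiodooctanal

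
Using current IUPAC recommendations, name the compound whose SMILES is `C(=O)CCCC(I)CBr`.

6-bromo-5-iodohexanal

Counting along the main chain through the –CHO group gives 6 carbons: the parent is hexane.
The highest-priority functional group is an aldehyde (terminal –CHO), so the name ends in -al.
Number the chain so that the aldehyde carbon is C-1 by definition.
That gives a bromo group at C-6; an iodo group at C-5.
The substituents are ordered alphabetically, ignoring any di-/tri- multipliers.
Putting it together: 6-bromo-5-iodohexanal.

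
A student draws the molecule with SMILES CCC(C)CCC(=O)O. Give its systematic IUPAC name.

4-methylhexanoic acid

The longest chain bearing the –COOH group is 6 carbons long (hexane).
A carboxylic acid (terminal –COOH) is the principal characteristic group, giving the suffix -oic acid.
Number the chain so that the carboxylic acid carbon is C-1 by definition.
That gives a methyl group at C-4.
The name is 4-methylhexanoic acid.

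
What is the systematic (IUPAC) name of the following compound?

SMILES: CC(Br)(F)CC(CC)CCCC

2-bromo-4-ethyl-2-fluorooctane

The parent chain contains 8 carbons (octane).
Number the chain so that the substituent locant set {2,2,4} is lower than {5,7,7} at the first point of difference.
With this numbering: a bromo group at C-2; an ethyl group at C-4; a fluoro group at C-2.
Prefixes are listed alphabetically: bromo, ethyl, fluoro.
The name is 2-bromo-4-ethyl-2-fluorooctane.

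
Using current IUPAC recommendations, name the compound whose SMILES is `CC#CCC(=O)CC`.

hept-5-yn-3-one

Counting along the main chain through the carbonyl and the multiple bond gives 7 carbons: the parent is heptane.
The principal characteristic group is a ketone (C=O on an internal carbon), named with the suffix -one.
There is one C≡C triple bond, indicated by the ending -yne.
Number the chain so that numbering from this end puts the carbonyl group at C-3 rather than C-5.
With this numbering: the carbonyl at C-3; the triple bond between C-5 and C-6.
Putting it together: hept-5-yn-3-one.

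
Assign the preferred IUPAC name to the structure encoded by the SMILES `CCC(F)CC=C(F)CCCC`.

Counting along the main chain through the multiple bond gives 10 carbons: the parent is decane.
A C=C double bond in the chain gives the infix -ene-.
The numbering direction is chosen so that the substituent locant set {3,6} is lower than {5,8} at the first point of difference.
With this numbering: the double bond between C-5 and C-6; fluoro groups at C-3 and C-6.
Assembling the pieces gives 3,6-difluorodec-5-ene.

3,6-difluorodec-5-ene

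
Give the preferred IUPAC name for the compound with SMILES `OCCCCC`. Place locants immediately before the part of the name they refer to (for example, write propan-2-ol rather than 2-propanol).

pentan-1-ol

The longest carbon chain that includes the –OH group has 5 carbons, so the parent hydride is pentane.
The highest-priority functional group is an alcohol (–OH), so the name ends in -ol.
Number the chain so that numbering from this end puts the hydroxyl group at C-1 rather than C-5.
With this numbering: the hydroxyl at C-1.
The name is pentan-1-ol.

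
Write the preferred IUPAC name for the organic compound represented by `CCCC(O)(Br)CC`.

3-bromohexan-3-ol

Counting along the main chain through the –OH group gives 6 carbons: the parent is hexane.
The highest-priority functional group is an alcohol (–OH), so the name ends in -ol.
Choose the numbering such that numbering from this end puts the hydroxyl group at C-3 rather than C-4.
That gives the hydroxyl at C-3; a bromo group at C-3.
Assembling the pieces gives 3-bromohexan-3-ol.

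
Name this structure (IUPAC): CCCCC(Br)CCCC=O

The longest chain bearing the –CHO group is 9 carbons long (nonane).
The highest-priority functional group is an aldehyde (terminal –CHO), so the name ends in -al.
Number the chain so that the aldehyde carbon is C-1 by definition.
That gives a bromo group at C-5.
Putting it together: 5-bromononanal.

5-bromononanal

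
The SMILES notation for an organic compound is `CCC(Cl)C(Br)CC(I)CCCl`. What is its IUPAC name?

The longest continuous carbon chain has 8 atoms, so the parent hydride is octane.
Number the chain so that the substituent locant set {1,3,5,6} is lower than {3,4,6,8} at the first point of difference.
This places a bromo group at C-5; chloro groups at C-1 and C-6; an iodo group at C-3.
Prefixes are listed alphabetically: bromo, chloro, iodo.
The name is 5-bromo-1,6-dichloro-3-iodooctane.

5-bromo-1,6-dichloro-3-iodooctane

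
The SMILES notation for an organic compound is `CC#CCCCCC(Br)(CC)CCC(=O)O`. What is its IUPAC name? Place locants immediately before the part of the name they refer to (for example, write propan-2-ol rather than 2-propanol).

4-bromo-4-ethylundec-9-ynoic acid

The longest carbon chain that includes the –COOH group and the multiple bond has 11 carbons, so the parent hydride is undecane.
The highest-priority functional group is a carboxylic acid (terminal –COOH), so the name ends in -oic acid.
There is one C≡C triple bond, indicated by the ending -yne.
Choose the numbering such that the carboxylic acid carbon is C-1 by definition.
This places the triple bond between C-9 and C-10; a bromo group at C-4; an ethyl group at C-4.
Prefixes are listed alphabetically: bromo, ethyl.
Putting it together: 4-bromo-4-ethylundec-9-ynoic acid.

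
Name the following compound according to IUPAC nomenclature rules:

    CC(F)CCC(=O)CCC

The longest carbon chain that includes the carbonyl has 8 carbons, so the parent hydride is octane.
The principal characteristic group is a ketone (C=O on an internal carbon), named with the suffix -one.
Number the chain so that numbering from this end puts the carbonyl group at C-4 rather than C-5.
That gives the carbonyl at C-4; a fluoro group at C-7.
Putting it together: 7-fluorooctan-4-one.

7-fluorooctan-4-one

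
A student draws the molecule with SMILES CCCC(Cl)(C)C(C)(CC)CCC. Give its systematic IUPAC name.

The parent chain contains 8 carbons (octane).
Choose the numbering such that the locant sets are identical either way, so the alphabetically earlier chloro substituent takes the lower locant (4 rather than 5).
This places a chloro group at C-4; an ethyl group at C-5; methyl groups at C-4 and C-5.
Prefixes are listed alphabetically: chloro, ethyl, methyl.
Putting it together: 4-chloro-5-ethyl-4,5-dimethyloctane.

4-chloro-5-ethyl-4,5-dimethyloctane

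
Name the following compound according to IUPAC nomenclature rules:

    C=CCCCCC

hept-1-ene

The longest carbon chain that includes the multiple bond has 7 carbons, so the parent hydride is heptane.
A C=C double bond in the chain gives the infix -ene-.
Choose the numbering such that numbering from this end puts the double bond at C-1 rather than C-6.
With this numbering: the double bond between C-1 and C-2.
Putting it together: hept-1-ene.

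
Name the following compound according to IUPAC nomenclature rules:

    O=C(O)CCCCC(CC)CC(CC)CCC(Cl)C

11-chloro-6,8-diethyldodecanoic acid

Counting along the main chain through the –COOH group gives 12 carbons: the parent is dodecane.
The highest-priority functional group is a carboxylic acid (terminal –COOH), so the name ends in -oic acid.
The numbering direction is chosen so that the carboxylic acid carbon is C-1 by definition.
That gives a chloro group at C-11; ethyl groups at C-6 and C-8.
The substituents are ordered alphabetically, ignoring any di-/tri- multipliers.
Assembling the pieces gives 11-chloro-6,8-diethyldodecanoic acid.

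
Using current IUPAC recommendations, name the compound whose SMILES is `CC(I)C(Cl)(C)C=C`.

Counting along the main chain through the multiple bond gives 5 carbons: the parent is pentane.
There is one C=C double bond, indicated by the ending -ene.
Choose the numbering such that numbering from this end puts the double bond at C-1 rather than C-4.
This places the double bond between C-1 and C-2; a chloro group at C-3; an iodo group at C-4; a methyl group at C-3.
Prefixes are listed alphabetically: chloro, iodo, methyl.
Putting it together: 3-chloro-4-iodo-3-methylpent-1-ene.

3-chloro-4-iodo-3-methylpent-1-ene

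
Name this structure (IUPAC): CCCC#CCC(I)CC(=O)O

3-iodonon-5-ynoic acid

The longest carbon chain that includes the –COOH group and the multiple bond has 9 carbons, so the parent hydride is nonane.
A carboxylic acid (terminal –COOH) is the principal characteristic group, giving the suffix -oic acid.
There is one C≡C triple bond, indicated by the ending -yne.
Choose the numbering such that the carboxylic acid carbon is C-1 by definition.
This places the triple bond between C-5 and C-6; an iodo group at C-3.
Putting it together: 3-iodonon-5-ynoic acid.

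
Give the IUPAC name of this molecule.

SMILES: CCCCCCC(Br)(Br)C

2,2-dibromooctane

The parent chain contains 8 carbons (octane).
Choose the numbering such that the substituent locant set {2,2} is lower than {7,7} at the first point of difference.
That gives two bromo groups at C-2.
Putting it together: 2,2-dibromooctane.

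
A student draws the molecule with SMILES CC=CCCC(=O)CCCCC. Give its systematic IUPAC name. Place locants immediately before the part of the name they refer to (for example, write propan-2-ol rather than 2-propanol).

The longest carbon chain that includes the carbonyl and the multiple bond has 11 carbons, so the parent hydride is undecane.
A ketone (C=O on an internal carbon) is the principal characteristic group, giving the suffix -one.
A C=C double bond in the chain gives the infix -ene-.
Number the chain so that numbering from this end puts the double bond at C-2 rather than C-9.
With this numbering: the carbonyl at C-6; the double bond between C-2 and C-3.
The name is undec-2-en-6-one.

undec-2-en-6-one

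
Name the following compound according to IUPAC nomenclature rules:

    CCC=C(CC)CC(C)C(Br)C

7-bromo-4-ethyl-6-methyloct-3-ene

The longest chain bearing the multiple bond is 8 carbons long (octane).
There is one C=C double bond, indicated by the ending -ene.
Number the chain so that numbering from this end puts the double bond at C-3 rather than C-5.
With this numbering: the double bond between C-3 and C-4; a bromo group at C-7; an ethyl group at C-4; a methyl group at C-6.
Substituent prefixes are cited in alphabetical order (multiplying prefixes like di-/tri- are ignored for ordering).
The name is 7-bromo-4-ethyl-6-methyloct-3-ene.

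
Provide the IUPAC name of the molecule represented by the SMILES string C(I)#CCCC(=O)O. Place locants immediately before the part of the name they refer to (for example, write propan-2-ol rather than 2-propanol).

The longest carbon chain that includes the –COOH group and the multiple bond has 5 carbons, so the parent hydride is pentane.
A carboxylic acid (terminal –COOH) is the principal characteristic group, giving the suffix -oic acid.
A C≡C triple bond in the chain gives the infix -yne-.
The numbering direction is chosen so that the carboxylic acid carbon is C-1 by definition.
That gives the triple bond between C-4 and C-5; an iodo group at C-5.
Assembling the pieces gives 5-iodopent-4-ynoic acid.

5-iodopent-4-ynoic acid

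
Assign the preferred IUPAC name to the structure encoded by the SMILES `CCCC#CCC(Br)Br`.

Counting along the main chain through the multiple bond gives 7 carbons: the parent is heptane.
The chain contains a C≡C triple bond, so the unsaturation ending is -yne.
Number the chain so that numbering from this end puts the triple bond at C-3 rather than C-4.
With this numbering: the triple bond between C-3 and C-4; two bromo groups at C-1.
Assembling the pieces gives 1,1-dibromohept-3-yne.

1,1-dibromohept-3-yne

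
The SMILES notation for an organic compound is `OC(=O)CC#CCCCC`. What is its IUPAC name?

The longest chain bearing the –COOH group and the multiple bond is 8 carbons long (octane).
The highest-priority functional group is a carboxylic acid (terminal –COOH), so the name ends in -oic acid.
A C≡C triple bond in the chain gives the infix -yne-.
Choose the numbering such that the carboxylic acid carbon is C-1 by definition.
With this numbering: the triple bond between C-3 and C-4.
Putting it together: oct-3-ynoic acid.

oct-3-ynoic acid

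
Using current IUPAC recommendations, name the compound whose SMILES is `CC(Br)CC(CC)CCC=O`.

6-bromo-4-ethylheptanal

The longest chain bearing the –CHO group is 7 carbons long (heptane).
The highest-priority functional group is an aldehyde (terminal –CHO), so the name ends in -al.
Choose the numbering such that the aldehyde carbon is C-1 by definition.
That gives a bromo group at C-6; an ethyl group at C-4.
The substituents are ordered alphabetically, ignoring any di-/tri- multipliers.
Assembling the pieces gives 6-bromo-4-ethylheptanal.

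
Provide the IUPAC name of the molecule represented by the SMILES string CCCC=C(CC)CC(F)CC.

5-ethyl-7-fluoronon-4-ene

Counting along the main chain through the multiple bond gives 9 carbons: the parent is nonane.
There is one C=C double bond, indicated by the ending -ene.
Choose the numbering such that numbering from this end puts the double bond at C-4 rather than C-5.
That gives the double bond between C-4 and C-5; an ethyl group at C-5; a fluoro group at C-7.
Substituent prefixes are cited in alphabetical order (multiplying prefixes like di-/tri- are ignored for ordering).
Assembling the pieces gives 5-ethyl-7-fluoronon-4-ene.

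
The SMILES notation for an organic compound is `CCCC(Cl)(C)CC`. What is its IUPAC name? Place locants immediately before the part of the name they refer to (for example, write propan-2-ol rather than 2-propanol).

The longest carbon chain is 6 atoms: the parent is hexane.
The numbering direction is chosen so that the substituent locant set {3,3} is lower than {4,4} at the first point of difference.
This places a chloro group at C-3; a methyl group at C-3.
Substituent prefixes are cited in alphabetical order (multiplying prefixes like di-/tri- are ignored for ordering).
The name is 3-chloro-3-methylhexane.

3-chloro-3-methylhexane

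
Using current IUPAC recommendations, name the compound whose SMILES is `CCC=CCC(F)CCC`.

6-fluoronon-3-ene

Counting along the main chain through the multiple bond gives 9 carbons: the parent is nonane.
The chain contains a C=C double bond, so the unsaturation ending is -ene.
The numbering direction is chosen so that numbering from this end puts the double bond at C-3 rather than C-6.
That gives the double bond between C-3 and C-4; a fluoro group at C-6.
Assembling the pieces gives 6-fluoronon-3-ene.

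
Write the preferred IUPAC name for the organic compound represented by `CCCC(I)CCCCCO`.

The longest chain bearing the –OH group is 9 carbons long (nonane).
An alcohol (–OH) is the principal characteristic group, giving the suffix -ol.
Choose the numbering such that numbering from this end puts the hydroxyl group at C-1 rather than C-9.
That gives the hydroxyl at C-1; an iodo group at C-6.
The name is 6-iodononan-1-ol.

6-iodononan-1-ol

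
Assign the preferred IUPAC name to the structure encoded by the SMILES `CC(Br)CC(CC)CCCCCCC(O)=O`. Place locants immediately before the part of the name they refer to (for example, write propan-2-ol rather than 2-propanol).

10-bromo-8-ethylundecanoic acid

Counting along the main chain through the –COOH group gives 11 carbons: the parent is undecane.
The highest-priority functional group is a carboxylic acid (terminal –COOH), so the name ends in -oic acid.
The numbering direction is chosen so that the carboxylic acid carbon is C-1 by definition.
With this numbering: a bromo group at C-10; an ethyl group at C-8.
Prefixes are listed alphabetically: bromo, ethyl.
Assembling the pieces gives 10-bromo-8-ethylundecanoic acid.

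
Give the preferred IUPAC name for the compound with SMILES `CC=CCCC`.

The longest carbon chain that includes the multiple bond has 6 carbons, so the parent hydride is hexane.
There is one C=C double bond, indicated by the ending -ene.
Choose the numbering such that numbering from this end puts the double bond at C-2 rather than C-4.
That gives the double bond between C-2 and C-3.
Putting it together: hex-2-ene.

hex-2-ene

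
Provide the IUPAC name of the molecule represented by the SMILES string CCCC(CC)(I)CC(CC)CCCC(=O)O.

5,7-diethyl-7-iododecanoic acid

The longest carbon chain that includes the –COOH group has 10 carbons, so the parent hydride is decane.
The principal characteristic group is a carboxylic acid (terminal –COOH), named with the suffix -oic acid.
Number the chain so that the carboxylic acid carbon is C-1 by definition.
That gives ethyl groups at C-5 and C-7; an iodo group at C-7.
The substituents are ordered alphabetically, ignoring any di-/tri- multipliers.
The name is 5,7-diethyl-7-iododecanoic acid.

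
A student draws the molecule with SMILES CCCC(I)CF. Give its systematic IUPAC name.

The parent chain contains 5 carbons (pentane).
Choose the numbering such that the substituent locant set {1,2} is lower than {4,5} at the first point of difference.
This places a fluoro group at C-1; an iodo group at C-2.
Prefixes are listed alphabetically: fluoro, iodo.
Assembling the pieces gives 1-fluoro-2-iodopentane.

1-fluoro-2-iodopentane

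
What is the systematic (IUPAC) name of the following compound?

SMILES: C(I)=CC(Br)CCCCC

The longest chain bearing the multiple bond is 8 carbons long (octane).
The chain contains a C=C double bond, so the unsaturation ending is -ene.
Number the chain so that numbering from this end puts the double bond at C-1 rather than C-7.
With this numbering: the double bond between C-1 and C-2; a bromo group at C-3; an iodo group at C-1.
Prefixes are listed alphabetically: bromo, iodo.
The name is 3-bromo-1-iodooct-1-ene.

3-bromo-1-iodooct-1-ene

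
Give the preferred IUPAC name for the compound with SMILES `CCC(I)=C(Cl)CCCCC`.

4-chloro-3-iodonon-3-ene

The longest chain bearing the multiple bond is 9 carbons long (nonane).
A C=C double bond in the chain gives the infix -ene-.
Number the chain so that numbering from this end puts the double bond at C-3 rather than C-6.
That gives the double bond between C-3 and C-4; a chloro group at C-4; an iodo group at C-3.
Prefixes are listed alphabetically: chloro, iodo.
Putting it together: 4-chloro-3-iodonon-3-ene.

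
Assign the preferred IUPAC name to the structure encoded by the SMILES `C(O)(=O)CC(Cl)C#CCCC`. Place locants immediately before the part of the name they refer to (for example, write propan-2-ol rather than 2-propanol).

The longest chain bearing the –COOH group and the multiple bond is 8 carbons long (octane).
The principal characteristic group is a carboxylic acid (terminal –COOH), named with the suffix -oic acid.
There is one C≡C triple bond, indicated by the ending -yne.
The numbering direction is chosen so that the carboxylic acid carbon is C-1 by definition.
With this numbering: the triple bond between C-4 and C-5; a chloro group at C-3.
Assembling the pieces gives 3-chlorooct-4-ynoic acid.

3-chlorooct-4-ynoic acid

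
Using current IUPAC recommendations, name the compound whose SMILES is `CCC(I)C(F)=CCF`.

The longest chain bearing the multiple bond is 6 carbons long (hexane).
There is one C=C double bond, indicated by the ending -ene.
Choose the numbering such that numbering from this end puts the double bond at C-2 rather than C-4.
That gives the double bond between C-2 and C-3; fluoro groups at C-1 and C-3; an iodo group at C-4.
The substituents are ordered alphabetically, ignoring any di-/tri- multipliers.
Assembling the pieces gives 1,3-difluoro-4-iodohex-2-ene.

1,3-difluoro-4-iodohex-2-ene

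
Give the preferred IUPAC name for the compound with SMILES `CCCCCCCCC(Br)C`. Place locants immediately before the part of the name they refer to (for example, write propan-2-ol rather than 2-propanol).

The parent chain contains 10 carbons (decane).
The numbering direction is chosen so that the substituent locant set {2} is lower than {9} at the first point of difference.
With this numbering: a bromo group at C-2.
Putting it together: 2-bromodecane.

2-bromodecane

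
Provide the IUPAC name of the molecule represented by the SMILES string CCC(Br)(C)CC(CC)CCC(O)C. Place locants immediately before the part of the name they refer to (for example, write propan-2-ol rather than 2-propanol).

The longest carbon chain that includes the –OH group has 9 carbons, so the parent hydride is nonane.
An alcohol (–OH) is the principal characteristic group, giving the suffix -ol.
The numbering direction is chosen so that numbering from this end puts the hydroxyl group at C-2 rather than C-8.
With this numbering: the hydroxyl at C-2; a bromo group at C-7; an ethyl group at C-5; a methyl group at C-7.
Prefixes are listed alphabetically: bromo, ethyl, methyl.
The name is 7-bromo-5-ethyl-7-methylnonan-2-ol.

7-bromo-5-ethyl-7-methylnonan-2-ol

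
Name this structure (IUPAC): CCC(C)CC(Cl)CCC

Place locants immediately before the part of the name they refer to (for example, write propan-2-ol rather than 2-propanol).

The longest carbon chain is 8 atoms: the parent is octane.
Choose the numbering such that the substituent locant set {3,5} is lower than {4,6} at the first point of difference.
That gives a chloro group at C-5; a methyl group at C-3.
Substituent prefixes are cited in alphabetical order (multiplying prefixes like di-/tri- are ignored for ordering).
The name is 5-chloro-3-methyloctane.

5-chloro-3-methyloctane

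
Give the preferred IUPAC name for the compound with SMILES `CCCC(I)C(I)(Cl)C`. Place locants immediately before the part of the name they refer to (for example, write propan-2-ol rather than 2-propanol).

The parent chain contains 6 carbons (hexane).
The numbering direction is chosen so that the substituent locant set {2,2,3} is lower than {4,5,5} at the first point of difference.
This places a chloro group at C-2; iodo groups at C-2 and C-3.
Prefixes are listed alphabetically: chloro, iodo.
Assembling the pieces gives 2-chloro-2,3-diiodohexane.

2-chloro-2,3-diiodohexane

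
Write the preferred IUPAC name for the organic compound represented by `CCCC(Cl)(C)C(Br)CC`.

3-bromo-4-chloro-4-methylheptane

The longest carbon chain is 7 atoms: the parent is heptane.
The numbering direction is chosen so that the substituent locant set {3,4,4} is lower than {4,4,5} at the first point of difference.
With this numbering: a bromo group at C-3; a chloro group at C-4; a methyl group at C-4.
The substituents are ordered alphabetically, ignoring any di-/tri- multipliers.
The name is 3-bromo-4-chloro-4-methylheptane.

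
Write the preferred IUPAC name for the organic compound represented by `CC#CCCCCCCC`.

Counting along the main chain through the multiple bond gives 10 carbons: the parent is decane.
The chain contains a C≡C triple bond, so the unsaturation ending is -yne.
Choose the numbering such that numbering from this end puts the triple bond at C-2 rather than C-8.
That gives the triple bond between C-2 and C-3.
The name is dec-2-yne.

dec-2-yne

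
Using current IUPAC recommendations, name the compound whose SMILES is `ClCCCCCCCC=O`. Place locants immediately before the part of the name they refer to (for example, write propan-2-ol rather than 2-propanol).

The longest carbon chain that includes the –CHO group has 8 carbons, so the parent hydride is octane.
The highest-priority functional group is an aldehyde (terminal –CHO), so the name ends in -al.
Number the chain so that the aldehyde carbon is C-1 by definition.
This places a chloro group at C-8.
Putting it together: 8-chlorooctanal.

8-chlorooctanal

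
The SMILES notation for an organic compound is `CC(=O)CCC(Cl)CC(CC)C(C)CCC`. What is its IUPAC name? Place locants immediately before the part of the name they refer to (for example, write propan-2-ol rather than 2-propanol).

The longest chain bearing the carbonyl is 11 carbons long (undecane).
The principal characteristic group is a ketone (C=O on an internal carbon), named with the suffix -one.
Number the chain so that numbering from this end puts the carbonyl group at C-2 rather than C-10.
This places the carbonyl at C-2; a chloro group at C-5; an ethyl group at C-7; a methyl group at C-8.
The substituents are ordered alphabetically, ignoring any di-/tri- multipliers.
The name is 5-chloro-7-ethyl-8-methylundecan-2-one.

5-chloro-7-ethyl-8-methylundecan-2-one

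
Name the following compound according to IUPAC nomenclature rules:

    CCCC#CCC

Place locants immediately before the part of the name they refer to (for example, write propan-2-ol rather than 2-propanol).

hept-3-yne

The longest carbon chain that includes the multiple bond has 7 carbons, so the parent hydride is heptane.
A C≡C triple bond in the chain gives the infix -yne-.
The numbering direction is chosen so that numbering from this end puts the triple bond at C-3 rather than C-4.
With this numbering: the triple bond between C-3 and C-4.
The name is hept-3-yne.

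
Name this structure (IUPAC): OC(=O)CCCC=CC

hept-5-enoic acid

The longest carbon chain that includes the –COOH group and the multiple bond has 7 carbons, so the parent hydride is heptane.
A carboxylic acid (terminal –COOH) is the principal characteristic group, giving the suffix -oic acid.
There is one C=C double bond, indicated by the ending -ene.
Choose the numbering such that the carboxylic acid carbon is C-1 by definition.
This places the double bond between C-5 and C-6.
Assembling the pieces gives hept-5-enoic acid.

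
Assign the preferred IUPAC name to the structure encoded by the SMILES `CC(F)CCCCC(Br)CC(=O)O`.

Counting along the main chain through the –COOH group gives 9 carbons: the parent is nonane.
A carboxylic acid (terminal –COOH) is the principal characteristic group, giving the suffix -oic acid.
Number the chain so that the carboxylic acid carbon is C-1 by definition.
With this numbering: a bromo group at C-3; a fluoro group at C-8.
Prefixes are listed alphabetically: bromo, fluoro.
Assembling the pieces gives 3-bromo-8-fluorononanoic acid.

3-bromo-8-fluorononanoic acid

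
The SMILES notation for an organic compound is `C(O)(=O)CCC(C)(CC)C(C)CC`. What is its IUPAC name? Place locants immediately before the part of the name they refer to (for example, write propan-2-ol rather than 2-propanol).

The longest chain bearing the –COOH group is 7 carbons long (heptane).
The highest-priority functional group is a carboxylic acid (terminal –COOH), so the name ends in -oic acid.
Number the chain so that the carboxylic acid carbon is C-1 by definition.
With this numbering: an ethyl group at C-4; methyl groups at C-4 and C-5.
Prefixes are listed alphabetically: ethyl, methyl.
Putting it together: 4-ethyl-4,5-dimethylheptanoic acid.

4-ethyl-4,5-dimethylheptanoic acid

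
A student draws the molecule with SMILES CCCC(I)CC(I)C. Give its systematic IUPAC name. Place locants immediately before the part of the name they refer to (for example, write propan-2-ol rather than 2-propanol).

The parent chain contains 7 carbons (heptane).
Choose the numbering such that the substituent locant set {2,4} is lower than {4,6} at the first point of difference.
This places iodo groups at C-2 and C-4.
The name is 2,4-diiodoheptane.

2,4-diiodoheptane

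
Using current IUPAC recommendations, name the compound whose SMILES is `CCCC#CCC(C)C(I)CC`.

Counting along the main chain through the multiple bond gives 10 carbons: the parent is decane.
A C≡C triple bond in the chain gives the infix -yne-.
Choose the numbering such that numbering from this end puts the triple bond at C-4 rather than C-6.
With this numbering: the triple bond between C-4 and C-5; an iodo group at C-8; a methyl group at C-7.
Prefixes are listed alphabetically: iodo, methyl.
Putting it together: 8-iodo-7-methyldec-4-yne.

8-iodo-7-methyldec-4-yne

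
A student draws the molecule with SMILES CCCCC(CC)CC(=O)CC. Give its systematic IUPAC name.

The longest chain bearing the carbonyl is 9 carbons long (nonane).
The principal characteristic group is a ketone (C=O on an internal carbon), named with the suffix -one.
Number the chain so that numbering from this end puts the carbonyl group at C-3 rather than C-7.
This places the carbonyl at C-3; an ethyl group at C-5.
Assembling the pieces gives 5-ethylnonan-3-one.

5-ethylnonan-3-one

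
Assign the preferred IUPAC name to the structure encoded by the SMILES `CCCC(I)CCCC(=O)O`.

The longest carbon chain that includes the –COOH group has 8 carbons, so the parent hydride is octane.
The principal characteristic group is a carboxylic acid (terminal –COOH), named with the suffix -oic acid.
Choose the numbering such that the carboxylic acid carbon is C-1 by definition.
With this numbering: an iodo group at C-5.
Assembling the pieces gives 5-iodooctanoic acid.

5-iodooctanoic acid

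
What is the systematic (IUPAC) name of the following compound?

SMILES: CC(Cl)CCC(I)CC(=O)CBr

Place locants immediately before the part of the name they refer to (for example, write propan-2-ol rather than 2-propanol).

Counting along the main chain through the carbonyl gives 8 carbons: the parent is octane.
A ketone (C=O on an internal carbon) is the principal characteristic group, giving the suffix -one.
Number the chain so that numbering from this end puts the carbonyl group at C-2 rather than C-7.
This places the carbonyl at C-2; a bromo group at C-1; a chloro group at C-7; an iodo group at C-4.
Substituent prefixes are cited in alphabetical order (multiplying prefixes like di-/tri- are ignored for ordering).
The name is 1-bromo-7-chloro-4-iodooctan-2-one.

1-bromo-7-chloro-4-iodooctan-2-one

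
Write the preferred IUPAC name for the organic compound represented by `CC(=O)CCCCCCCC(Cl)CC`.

The longest chain bearing the carbonyl is 12 carbons long (dodecane).
A ketone (C=O on an internal carbon) is the principal characteristic group, giving the suffix -one.
The numbering direction is chosen so that numbering from this end puts the carbonyl group at C-2 rather than C-11.
This places the carbonyl at C-2; a chloro group at C-10.
Assembling the pieces gives 10-chlorododecan-2-one.

10-chlorododecan-2-one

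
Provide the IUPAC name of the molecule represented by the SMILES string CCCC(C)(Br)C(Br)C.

The parent chain contains 6 carbons (hexane).
Number the chain so that the substituent locant set {2,3,3} is lower than {4,4,5} at the first point of difference.
This places bromo groups at C-2 and C-3; a methyl group at C-3.
Prefixes are listed alphabetically: bromo, methyl.
Putting it together: 2,3-dibromo-3-methylhexane.

2,3-dibromo-3-methylhexane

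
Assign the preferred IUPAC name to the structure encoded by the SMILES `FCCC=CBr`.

1-bromo-4-fluorobut-1-ene

The longest carbon chain that includes the multiple bond has 4 carbons, so the parent hydride is butane.
There is one C=C double bond, indicated by the ending -ene.
Number the chain so that numbering from this end puts the double bond at C-1 rather than C-3.
With this numbering: the double bond between C-1 and C-2; a bromo group at C-1; a fluoro group at C-4.
The substituents are ordered alphabetically, ignoring any di-/tri- multipliers.
The name is 1-bromo-4-fluorobut-1-ene.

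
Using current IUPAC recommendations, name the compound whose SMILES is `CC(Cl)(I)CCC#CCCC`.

The longest chain bearing the multiple bond is 9 carbons long (nonane).
There is one C≡C triple bond, indicated by the ending -yne.
The numbering direction is chosen so that numbering from this end puts the triple bond at C-4 rather than C-5.
With this numbering: the triple bond between C-4 and C-5; a chloro group at C-8; an iodo group at C-8.
Substituent prefixes are cited in alphabetical order (multiplying prefixes like di-/tri- are ignored for ordering).
Putting it together: 8-chloro-8-iodonon-4-yne.

8-chloro-8-iodonon-4-yne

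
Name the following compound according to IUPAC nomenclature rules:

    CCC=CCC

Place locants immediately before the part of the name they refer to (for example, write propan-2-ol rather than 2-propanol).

The longest chain bearing the multiple bond is 6 carbons long (hexane).
The chain contains a C=C double bond, so the unsaturation ending is -ene.
The molecule is symmetric, so either numbering direction gives the same locants.
With this numbering: the double bond between C-3 and C-4.
The name is hex-3-ene.

hex-3-ene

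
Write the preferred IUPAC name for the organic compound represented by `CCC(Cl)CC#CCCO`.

6-chlorooct-3-yn-1-ol

The longest carbon chain that includes the –OH group and the multiple bond has 8 carbons, so the parent hydride is octane.
The highest-priority functional group is an alcohol (–OH), so the name ends in -ol.
The chain contains a C≡C triple bond, so the unsaturation ending is -yne.
Choose the numbering such that numbering from this end puts the hydroxyl group at C-1 rather than C-8.
That gives the hydroxyl at C-1; the triple bond between C-3 and C-4; a chloro group at C-6.
The name is 6-chlorooct-3-yn-1-ol.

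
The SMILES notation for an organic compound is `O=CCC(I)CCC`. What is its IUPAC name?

Counting along the main chain through the –CHO group gives 6 carbons: the parent is hexane.
The highest-priority functional group is an aldehyde (terminal –CHO), so the name ends in -al.
Number the chain so that the aldehyde carbon is C-1 by definition.
That gives an iodo group at C-3.
Assembling the pieces gives 3-iodohexanal.

3-iodohexanal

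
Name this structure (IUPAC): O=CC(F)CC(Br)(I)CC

4-bromo-2-fluoro-4-iodohexanal

The longest chain bearing the –CHO group is 6 carbons long (hexane).
An aldehyde (terminal –CHO) is the principal characteristic group, giving the suffix -al.
Number the chain so that the aldehyde carbon is C-1 by definition.
This places a bromo group at C-4; a fluoro group at C-2; an iodo group at C-4.
Prefixes are listed alphabetically: bromo, fluoro, iodo.
Assembling the pieces gives 4-bromo-2-fluoro-4-iodohexanal.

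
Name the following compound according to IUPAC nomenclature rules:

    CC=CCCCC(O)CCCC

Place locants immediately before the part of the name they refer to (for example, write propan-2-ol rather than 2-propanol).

Counting along the main chain through the –OH group and the multiple bond gives 11 carbons: the parent is undecane.
The principal characteristic group is an alcohol (–OH), named with the suffix -ol.
The chain contains a C=C double bond, so the unsaturation ending is -ene.
Choose the numbering such that numbering from this end puts the hydroxyl group at C-5 rather than C-7.
With this numbering: the hydroxyl at C-5; the double bond between C-9 and C-10.
The name is undec-9-en-5-ol.

undec-9-en-5-ol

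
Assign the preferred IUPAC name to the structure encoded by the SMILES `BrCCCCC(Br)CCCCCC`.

1,5-dibromoundecane

The longest continuous carbon chain has 11 atoms, so the parent hydride is undecane.
Choose the numbering such that the substituent locant set {1,5} is lower than {7,11} at the first point of difference.
With this numbering: bromo groups at C-1 and C-5.
Putting it together: 1,5-dibromoundecane.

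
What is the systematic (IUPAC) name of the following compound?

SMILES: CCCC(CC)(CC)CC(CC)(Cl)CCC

The longest carbon chain is 9 atoms: the parent is nonane.
Choose the numbering such that the locant sets are identical either way, so the alphabetically earlier chloro substituent takes the lower locant (4 rather than 6).
This places a chloro group at C-4; ethyl groups at C-4 and C-6 (×2).
Prefixes are listed alphabetically: chloro, ethyl.
Assembling the pieces gives 4-chloro-4,6,6-triethylnonane.

4-chloro-4,6,6-triethylnonane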